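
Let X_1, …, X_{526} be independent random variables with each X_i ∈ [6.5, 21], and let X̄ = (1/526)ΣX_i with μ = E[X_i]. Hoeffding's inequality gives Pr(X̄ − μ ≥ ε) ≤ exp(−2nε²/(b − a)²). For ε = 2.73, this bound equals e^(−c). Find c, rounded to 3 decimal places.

37.291

c = 2nε²/(b − a)² = 2·526·2.73² / 14.5² = 37.2911.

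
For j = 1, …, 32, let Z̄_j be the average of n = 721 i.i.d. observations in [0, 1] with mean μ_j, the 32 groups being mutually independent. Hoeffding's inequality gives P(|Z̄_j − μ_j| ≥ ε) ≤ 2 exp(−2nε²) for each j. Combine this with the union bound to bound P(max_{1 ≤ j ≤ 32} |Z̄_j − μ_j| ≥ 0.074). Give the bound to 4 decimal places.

0.0238

Per-experiment Hoeffding bound: 2·exp(−2·721·0.074²) = 2·exp(−7.89639) = 0.00074417.
Union bound over 32 events: 32·0.00074417 = 0.02381.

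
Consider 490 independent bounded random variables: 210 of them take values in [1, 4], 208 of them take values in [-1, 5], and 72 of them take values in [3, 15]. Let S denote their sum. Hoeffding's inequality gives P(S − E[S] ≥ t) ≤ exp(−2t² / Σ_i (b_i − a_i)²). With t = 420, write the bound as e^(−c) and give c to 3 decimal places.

17.867

Σ(b_i − a_i)² = 210·3² + 208·6² + 72·12² = 19746.
c = 2t² / 19746 = 2·420² / 19746 = 17.8669.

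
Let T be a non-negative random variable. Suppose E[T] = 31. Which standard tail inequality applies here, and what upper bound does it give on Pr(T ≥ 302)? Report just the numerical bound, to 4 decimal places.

Only the mean of a non-negative variable is known, so Markov's inequality is the applicable tail bound.
Markov's inequality: for a non-negative random variable, Pr(T ≥ a) ≤ E[T]/a.
Here E[T] = 31 and a = 302, so the bound is 31/302 = 0.1026.

0.1026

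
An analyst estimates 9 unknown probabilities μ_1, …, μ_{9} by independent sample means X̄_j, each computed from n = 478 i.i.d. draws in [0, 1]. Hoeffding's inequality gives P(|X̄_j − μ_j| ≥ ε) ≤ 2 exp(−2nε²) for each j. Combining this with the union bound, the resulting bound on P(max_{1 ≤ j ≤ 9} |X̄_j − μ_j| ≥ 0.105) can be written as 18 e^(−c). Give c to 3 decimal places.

10.540

Union bound over the 9 events: P(max_{1 ≤ j ≤ 9} |X̄_j − μ_j| ≥ 0.105) ≤ 9·2·exp(−2nε²) = 18 exp(−2·478·0.105²).
So c = 2·478·0.105² = 10.5399.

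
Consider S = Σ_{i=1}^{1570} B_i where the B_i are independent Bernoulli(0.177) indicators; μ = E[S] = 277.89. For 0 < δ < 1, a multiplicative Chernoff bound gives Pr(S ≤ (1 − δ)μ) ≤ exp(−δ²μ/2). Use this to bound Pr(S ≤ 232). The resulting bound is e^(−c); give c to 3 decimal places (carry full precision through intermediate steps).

Write 232 = (1 − δ)μ, so δ = 1 − 232/277.89 = 0.1651373…
Then the exponent is δ²μ/2 = (μ − 232)²/(2μ) = 3.789075.

3.789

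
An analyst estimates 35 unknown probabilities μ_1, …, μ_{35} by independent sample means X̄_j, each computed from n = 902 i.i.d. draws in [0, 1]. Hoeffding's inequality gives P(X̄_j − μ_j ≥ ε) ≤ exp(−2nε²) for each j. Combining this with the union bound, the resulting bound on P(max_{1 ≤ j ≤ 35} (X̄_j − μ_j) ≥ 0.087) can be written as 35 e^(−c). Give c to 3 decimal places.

13.654

Union bound over the 35 events: P(max_{1 ≤ j ≤ 35} (X̄_j − μ_j) ≥ 0.087) ≤ 35·exp(−2nε²) = 35 exp(−2·902·0.087²).
So c = 2·902·0.087² = 13.6545.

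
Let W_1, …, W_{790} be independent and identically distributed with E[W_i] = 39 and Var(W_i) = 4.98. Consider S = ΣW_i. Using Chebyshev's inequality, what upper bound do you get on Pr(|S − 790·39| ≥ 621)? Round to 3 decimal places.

Var(S) = n·Var(W_i) = 790·4.98 = 3934.2.
Chebyshev: Pr(|S − 790·39| ≥ 621) ≤ Var(S)/621² = 3934.2/385641 = 0.0102.

0.010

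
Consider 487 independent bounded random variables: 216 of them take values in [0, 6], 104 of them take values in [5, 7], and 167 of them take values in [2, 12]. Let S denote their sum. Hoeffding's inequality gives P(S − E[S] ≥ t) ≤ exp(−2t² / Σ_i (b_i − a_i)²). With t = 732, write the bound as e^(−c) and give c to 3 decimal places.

Σ(b_i − a_i)² = 216·6² + 104·2² + 167·10² = 24892.
c = 2t² / 24892 = 2·732² / 24892 = 43.0519.

43.052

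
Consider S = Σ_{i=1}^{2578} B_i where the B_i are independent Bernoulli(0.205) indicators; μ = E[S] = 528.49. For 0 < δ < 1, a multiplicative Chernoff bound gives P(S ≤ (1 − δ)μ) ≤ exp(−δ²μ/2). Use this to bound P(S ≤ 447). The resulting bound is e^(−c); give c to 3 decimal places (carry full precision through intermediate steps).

Write 447 = (1 − δ)μ, so δ = 1 − 447/528.49 = 0.154194…
Then the exponent is δ²μ/2 = (μ − 447)²/(2μ) = 6.282636.

6.283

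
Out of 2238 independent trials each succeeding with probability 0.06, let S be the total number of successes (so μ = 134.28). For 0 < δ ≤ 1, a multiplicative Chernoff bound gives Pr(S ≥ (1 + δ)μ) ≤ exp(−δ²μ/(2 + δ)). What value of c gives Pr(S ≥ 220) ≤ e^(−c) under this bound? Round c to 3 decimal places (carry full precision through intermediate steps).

Write 220 = (1 + δ)μ, so δ = 220/134.28 − 1 = 0.6383676…
Then the exponent is δ²μ/(2 + δ) = (220 − μ)² / (μ·(2 + δ)) = 20.740427.

20.740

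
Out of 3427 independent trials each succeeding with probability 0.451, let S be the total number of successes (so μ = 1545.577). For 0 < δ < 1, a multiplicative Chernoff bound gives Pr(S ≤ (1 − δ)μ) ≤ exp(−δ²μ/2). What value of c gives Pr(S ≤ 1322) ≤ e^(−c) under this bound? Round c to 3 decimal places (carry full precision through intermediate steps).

16.171

Write 1322 = (1 − δ)μ, so δ = 1 − 1322/1545.577 = 0.144656…
Then the exponent is δ²μ/2 = (μ − 1322)²/(2μ) = 16.170878.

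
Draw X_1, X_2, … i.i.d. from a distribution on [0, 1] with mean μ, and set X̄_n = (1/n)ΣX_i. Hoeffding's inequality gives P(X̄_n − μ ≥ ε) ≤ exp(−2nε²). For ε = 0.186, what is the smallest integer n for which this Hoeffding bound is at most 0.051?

Require exp(−2nε²) ≤ 0.051, i.e. 2nε² ≥ ln(1/0.051) = 2.975930.
So n ≥ 2.975930 / (2·0.186²) = 43.010.
The smallest integer n is 44.

44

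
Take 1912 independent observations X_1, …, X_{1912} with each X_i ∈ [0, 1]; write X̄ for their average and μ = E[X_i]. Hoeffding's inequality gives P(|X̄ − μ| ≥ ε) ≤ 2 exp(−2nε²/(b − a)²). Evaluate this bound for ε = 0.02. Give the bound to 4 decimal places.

Exponent: 2nε²/(b − a)² = 2·1912·0.02² / 1² = 1.52960.
Bound = 2·exp(−1.52960) = 0.43324.

0.4332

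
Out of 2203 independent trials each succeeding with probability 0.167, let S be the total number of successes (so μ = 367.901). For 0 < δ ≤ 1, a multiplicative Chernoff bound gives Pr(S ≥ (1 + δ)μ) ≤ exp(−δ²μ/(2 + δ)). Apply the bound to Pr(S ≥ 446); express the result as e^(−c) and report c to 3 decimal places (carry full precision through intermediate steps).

7.494

Write 446 = (1 + δ)μ, so δ = 446/367.901 − 1 = 0.2122827…
Then the exponent is δ²μ/(2 + δ) = (446 − μ)² / (μ·(2 + δ)) = 7.494098.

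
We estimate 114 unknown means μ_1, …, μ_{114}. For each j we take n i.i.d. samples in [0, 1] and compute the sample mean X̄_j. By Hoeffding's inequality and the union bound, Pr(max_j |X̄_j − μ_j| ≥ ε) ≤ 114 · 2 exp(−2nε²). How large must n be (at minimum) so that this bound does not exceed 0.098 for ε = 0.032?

3786

Need 2·114·exp(−2nε²) ≤ 0.098, i.e. exp(−2nε²) ≤ 0.098/228.
So 2nε² ≥ ln(228/0.098) = 7.752133.
Hence n ≥ 7.752133/(2·0.032²) = 3785.221.
The smallest integer n is 3786.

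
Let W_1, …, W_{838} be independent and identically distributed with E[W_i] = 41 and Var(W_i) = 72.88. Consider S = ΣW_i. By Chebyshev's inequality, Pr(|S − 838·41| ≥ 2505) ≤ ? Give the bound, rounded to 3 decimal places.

Var(S) = n·Var(W_i) = 838·72.88 = 61073.44.
Chebyshev: Pr(|S − 838·41| ≥ 2505) ≤ Var(S)/2505² = 61073.44/6275025 = 0.0097.

0.010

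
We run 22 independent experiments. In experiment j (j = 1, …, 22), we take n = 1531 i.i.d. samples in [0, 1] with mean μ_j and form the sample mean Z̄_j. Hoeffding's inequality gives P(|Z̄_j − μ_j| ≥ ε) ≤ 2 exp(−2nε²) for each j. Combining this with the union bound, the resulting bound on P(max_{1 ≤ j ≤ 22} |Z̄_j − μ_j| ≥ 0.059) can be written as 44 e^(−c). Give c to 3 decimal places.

Union bound over the 22 events: P(max_{1 ≤ j ≤ 22} |Z̄_j − μ_j| ≥ 0.059) ≤ 22·2·exp(−2nε²) = 44 exp(−2·1531·0.059²).
So c = 2·1531·0.059² = 10.6588.

10.659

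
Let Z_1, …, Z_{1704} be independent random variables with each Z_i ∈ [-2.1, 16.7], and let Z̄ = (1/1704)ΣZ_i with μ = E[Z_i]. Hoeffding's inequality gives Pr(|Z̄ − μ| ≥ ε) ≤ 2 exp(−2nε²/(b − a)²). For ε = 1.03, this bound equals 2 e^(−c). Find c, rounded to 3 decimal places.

c = 2nε²/(b − a)² = 2·1704·1.03² / 18.8² = 10.2296.

10.230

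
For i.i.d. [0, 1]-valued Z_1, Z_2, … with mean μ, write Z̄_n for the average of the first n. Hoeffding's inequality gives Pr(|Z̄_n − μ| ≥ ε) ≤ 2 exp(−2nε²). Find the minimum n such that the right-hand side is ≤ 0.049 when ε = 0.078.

Require 2·exp(−2nε²) ≤ 0.049, i.e. 2nε² ≥ ln(2/0.049) = 3.709082.
So n ≥ 3.709082 / (2·0.078²) = 304.823.
The smallest integer n is 305.

305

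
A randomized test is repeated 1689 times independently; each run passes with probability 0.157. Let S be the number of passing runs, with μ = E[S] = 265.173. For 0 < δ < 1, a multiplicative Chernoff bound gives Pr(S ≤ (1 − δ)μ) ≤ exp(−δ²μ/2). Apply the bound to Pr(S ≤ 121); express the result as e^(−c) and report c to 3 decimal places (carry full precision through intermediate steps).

39.193

Write 121 = (1 − δ)μ, so δ = 1 − 121/265.173 = 0.5436941…
Then the exponent is δ²μ/2 = (μ − 121)²/(2μ) = 39.193006.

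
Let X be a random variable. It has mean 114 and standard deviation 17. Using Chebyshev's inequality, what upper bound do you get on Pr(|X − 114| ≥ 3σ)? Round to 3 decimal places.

Chebyshev: Pr(|X − μ| ≥ t) ≤ Var(X)/t².
Var(X) = σ² = 17² = 289.
t = 3·17 = 51.
Bound = 289 / 2601 = 0.1111.

0.111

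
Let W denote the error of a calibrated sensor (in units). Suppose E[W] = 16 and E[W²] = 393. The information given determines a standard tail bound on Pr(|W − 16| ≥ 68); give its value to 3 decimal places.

The first two moments determine the variance, so Chebyshev's inequality is the sharpest standard bound available.
Var(W) = E[W²] − (E[W])² = 393 − 256 = 137.
Chebyshev's inequality: Pr(|W − μ| ≥ t) ≤ Var(W)/t² = 137/4624 = 0.0296.

0.030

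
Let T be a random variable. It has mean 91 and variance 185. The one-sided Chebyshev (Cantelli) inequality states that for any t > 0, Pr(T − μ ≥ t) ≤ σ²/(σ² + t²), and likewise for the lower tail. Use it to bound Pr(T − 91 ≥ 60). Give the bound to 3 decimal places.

0.049

Here σ² = 185 and t = 60, so σ² + t² = 3785.
Cantelli's bound: 185/3785 = 0.0489.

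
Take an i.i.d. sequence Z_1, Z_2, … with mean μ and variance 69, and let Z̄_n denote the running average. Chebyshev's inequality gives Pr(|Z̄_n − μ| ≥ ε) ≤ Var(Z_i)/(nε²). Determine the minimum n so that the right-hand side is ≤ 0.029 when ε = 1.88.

674

Require 69/(n·1.88²) ≤ 0.029, i.e. n ≥ 69/(0.029·1.88²) = 673.186.
The smallest integer n is 674.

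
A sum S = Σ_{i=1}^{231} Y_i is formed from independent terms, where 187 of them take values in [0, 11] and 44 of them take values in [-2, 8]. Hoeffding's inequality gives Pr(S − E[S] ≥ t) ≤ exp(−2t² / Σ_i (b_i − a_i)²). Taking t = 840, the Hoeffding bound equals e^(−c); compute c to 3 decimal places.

52.214

Σ(b_i − a_i)² = 187·11² + 44·10² = 27027.
c = 2t² / 27027 = 2·840² / 27027 = 52.2145.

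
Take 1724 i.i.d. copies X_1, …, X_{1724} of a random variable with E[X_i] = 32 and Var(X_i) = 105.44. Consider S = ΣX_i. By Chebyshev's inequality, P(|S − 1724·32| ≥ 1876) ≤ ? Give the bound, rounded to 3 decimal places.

0.052

Var(S) = n·Var(X_i) = 1724·105.44 = 181778.56.
Chebyshev: P(|S − 1724·32| ≥ 1876) ≤ Var(S)/1876² = 181778.56/3519376 = 0.0517.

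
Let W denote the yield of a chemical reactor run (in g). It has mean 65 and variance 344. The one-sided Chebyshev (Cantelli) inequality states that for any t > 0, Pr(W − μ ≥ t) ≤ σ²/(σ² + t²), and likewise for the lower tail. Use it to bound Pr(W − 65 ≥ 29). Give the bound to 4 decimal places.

0.2903

Here σ² = 344 and t = 29, so σ² + t² = 1185.
Cantelli's bound: 344/1185 = 0.2903.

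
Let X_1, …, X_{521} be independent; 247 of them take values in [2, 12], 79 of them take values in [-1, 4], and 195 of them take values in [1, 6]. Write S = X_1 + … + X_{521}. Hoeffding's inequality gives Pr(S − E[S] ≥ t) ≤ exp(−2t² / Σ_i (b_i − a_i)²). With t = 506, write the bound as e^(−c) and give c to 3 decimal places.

Σ(b_i − a_i)² = 247·10² + 79·5² + 195·5² = 31550.
c = 2t² / 31550 = 2·506² / 31550 = 16.2305.

16.230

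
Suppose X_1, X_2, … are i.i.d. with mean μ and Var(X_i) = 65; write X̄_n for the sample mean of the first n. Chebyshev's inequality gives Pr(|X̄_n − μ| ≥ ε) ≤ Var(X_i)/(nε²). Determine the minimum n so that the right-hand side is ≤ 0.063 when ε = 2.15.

Require 65/(n·2.15²) ≤ 0.063, i.e. n ≥ 65/(0.063·2.15²) = 223.201.
The smallest integer n is 224.

224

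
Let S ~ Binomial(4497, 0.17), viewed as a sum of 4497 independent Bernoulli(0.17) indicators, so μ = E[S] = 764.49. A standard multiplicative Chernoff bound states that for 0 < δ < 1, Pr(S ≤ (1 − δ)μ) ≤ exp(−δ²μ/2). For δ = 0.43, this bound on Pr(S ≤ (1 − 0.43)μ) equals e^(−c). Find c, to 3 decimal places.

70.677

c = δ²μ/2 = 0.43²·764.49/2 = 70.6771.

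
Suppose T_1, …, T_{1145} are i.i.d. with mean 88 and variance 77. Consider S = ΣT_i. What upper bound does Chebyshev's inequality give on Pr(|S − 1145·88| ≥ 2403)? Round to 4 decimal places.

Var(S) = n·Var(T_i) = 1145·77 = 88165.
Chebyshev: Pr(|S − 1145·88| ≥ 2403) ≤ Var(S)/2403² = 88165/5774409 = 0.0153.

0.0153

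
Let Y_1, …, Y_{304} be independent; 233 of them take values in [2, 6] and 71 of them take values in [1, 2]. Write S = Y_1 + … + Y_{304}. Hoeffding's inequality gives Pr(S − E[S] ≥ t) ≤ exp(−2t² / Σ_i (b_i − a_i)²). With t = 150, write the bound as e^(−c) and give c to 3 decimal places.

Σ(b_i − a_i)² = 233·4² + 71·1² = 3799.
c = 2t² / 3799 = 2·150² / 3799 = 11.8452.

11.845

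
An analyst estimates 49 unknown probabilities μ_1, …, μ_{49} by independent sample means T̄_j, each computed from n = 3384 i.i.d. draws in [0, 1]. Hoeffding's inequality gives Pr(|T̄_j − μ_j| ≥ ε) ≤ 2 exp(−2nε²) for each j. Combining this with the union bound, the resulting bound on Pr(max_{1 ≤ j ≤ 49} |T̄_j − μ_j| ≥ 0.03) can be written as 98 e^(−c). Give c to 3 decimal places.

Union bound over the 49 events: Pr(max_{1 ≤ j ≤ 49} |T̄_j − μ_j| ≥ 0.03) ≤ 49·2·exp(−2nε²) = 98 exp(−2·3384·0.03²).
So c = 2·3384·0.03² = 6.0912.

6.091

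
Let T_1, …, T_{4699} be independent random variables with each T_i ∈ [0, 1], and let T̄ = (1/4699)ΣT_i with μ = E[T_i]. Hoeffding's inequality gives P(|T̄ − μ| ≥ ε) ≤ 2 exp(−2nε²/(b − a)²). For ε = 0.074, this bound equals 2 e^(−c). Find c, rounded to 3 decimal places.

c = 2nε²/(b − a)² = 2·4699·0.074² / 1² = 51.4634.

51.463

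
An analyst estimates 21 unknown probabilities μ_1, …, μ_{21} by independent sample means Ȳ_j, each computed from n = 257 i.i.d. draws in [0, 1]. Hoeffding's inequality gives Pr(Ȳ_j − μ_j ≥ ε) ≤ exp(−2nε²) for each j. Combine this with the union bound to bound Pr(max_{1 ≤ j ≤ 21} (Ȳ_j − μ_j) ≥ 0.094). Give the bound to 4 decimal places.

0.2238

Per-experiment Hoeffding bound: exp(−2·257·0.094²) = exp(−4.54170) = 0.010655.
Union bound over 21 events: 21·0.010655 = 0.22376.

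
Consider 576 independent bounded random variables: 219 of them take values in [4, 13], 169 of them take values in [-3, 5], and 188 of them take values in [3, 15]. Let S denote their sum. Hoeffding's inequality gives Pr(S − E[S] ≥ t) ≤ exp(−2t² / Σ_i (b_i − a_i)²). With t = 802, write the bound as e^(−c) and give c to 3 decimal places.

23.126

Σ(b_i − a_i)² = 219·9² + 169·8² + 188·12² = 55627.
c = 2t² / 55627 = 2·802² / 55627 = 23.1256.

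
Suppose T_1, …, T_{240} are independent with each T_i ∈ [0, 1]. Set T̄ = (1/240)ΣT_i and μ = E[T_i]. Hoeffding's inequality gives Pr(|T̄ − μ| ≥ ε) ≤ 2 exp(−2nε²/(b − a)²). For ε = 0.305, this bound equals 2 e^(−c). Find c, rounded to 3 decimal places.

c = 2nε²/(b − a)² = 2·240·0.305² / 1² = 44.6520.

44.652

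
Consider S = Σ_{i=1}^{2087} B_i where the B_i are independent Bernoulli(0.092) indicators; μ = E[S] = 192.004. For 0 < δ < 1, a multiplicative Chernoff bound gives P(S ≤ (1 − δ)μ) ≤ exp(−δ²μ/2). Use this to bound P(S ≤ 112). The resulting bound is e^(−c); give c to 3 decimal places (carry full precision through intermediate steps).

Write 112 = (1 − δ)μ, so δ = 1 − 112/192.004 = 0.4166788…
Then the exponent is δ²μ/2 = (μ − 112)²/(2μ) = 16.667986.

16.668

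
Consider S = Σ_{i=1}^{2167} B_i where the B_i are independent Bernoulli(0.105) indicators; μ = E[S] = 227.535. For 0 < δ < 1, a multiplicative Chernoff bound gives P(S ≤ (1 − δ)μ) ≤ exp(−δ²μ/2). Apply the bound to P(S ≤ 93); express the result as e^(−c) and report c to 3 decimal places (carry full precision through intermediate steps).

Write 93 = (1 − δ)μ, so δ = 1 − 93/227.535 = 0.5912717…
Then the exponent is δ²μ/2 = (μ − 93)²/(2μ) = 39.773367.

39.773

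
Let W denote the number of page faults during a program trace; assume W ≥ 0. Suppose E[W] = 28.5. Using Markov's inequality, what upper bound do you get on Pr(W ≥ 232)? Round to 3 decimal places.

0.123

Markov's inequality: for a non-negative random variable, Pr(W ≥ a) ≤ E[W]/a.
Here E[W] = 28.5 and a = 232, so the bound is 28.5/232 = 0.1228.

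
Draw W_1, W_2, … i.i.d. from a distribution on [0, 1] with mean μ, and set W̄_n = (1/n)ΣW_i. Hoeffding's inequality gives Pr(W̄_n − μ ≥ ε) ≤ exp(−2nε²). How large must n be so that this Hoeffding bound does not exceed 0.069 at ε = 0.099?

137

Require exp(−2nε²) ≤ 0.069, i.e. 2nε² ≥ ln(1/0.069) = 2.673649.
So n ≥ 2.673649 / (2·0.099²) = 136.397.
The smallest integer n is 137.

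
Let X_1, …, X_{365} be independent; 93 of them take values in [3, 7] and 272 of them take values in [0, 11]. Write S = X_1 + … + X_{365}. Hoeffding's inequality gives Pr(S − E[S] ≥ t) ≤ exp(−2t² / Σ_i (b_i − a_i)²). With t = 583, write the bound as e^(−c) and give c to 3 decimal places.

19.761

Σ(b_i − a_i)² = 93·4² + 272·11² = 34400.
c = 2t² / 34400 = 2·583² / 34400 = 19.7610.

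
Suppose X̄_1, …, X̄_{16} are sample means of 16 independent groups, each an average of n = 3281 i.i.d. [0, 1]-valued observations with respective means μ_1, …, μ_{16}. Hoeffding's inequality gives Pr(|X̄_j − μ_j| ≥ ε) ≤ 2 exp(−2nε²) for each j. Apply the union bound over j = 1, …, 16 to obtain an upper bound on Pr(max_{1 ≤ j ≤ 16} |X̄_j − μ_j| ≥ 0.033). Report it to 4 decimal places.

Per-experiment Hoeffding bound: 2·exp(−2·3281·0.033²) = 2·exp(−7.14602) = 0.001576.
Union bound over 16 events: 16·0.001576 = 0.02522.

0.0252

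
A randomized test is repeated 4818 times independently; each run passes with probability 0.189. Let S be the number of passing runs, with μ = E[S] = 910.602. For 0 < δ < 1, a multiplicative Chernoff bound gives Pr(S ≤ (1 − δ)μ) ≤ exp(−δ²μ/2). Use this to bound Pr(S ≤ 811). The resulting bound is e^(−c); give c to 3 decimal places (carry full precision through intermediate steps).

Write 811 = (1 − δ)μ, so δ = 1 − 811/910.602 = 0.1093804…
Then the exponent is δ²μ/2 = (μ − 811)²/(2μ) = 5.447253.

5.447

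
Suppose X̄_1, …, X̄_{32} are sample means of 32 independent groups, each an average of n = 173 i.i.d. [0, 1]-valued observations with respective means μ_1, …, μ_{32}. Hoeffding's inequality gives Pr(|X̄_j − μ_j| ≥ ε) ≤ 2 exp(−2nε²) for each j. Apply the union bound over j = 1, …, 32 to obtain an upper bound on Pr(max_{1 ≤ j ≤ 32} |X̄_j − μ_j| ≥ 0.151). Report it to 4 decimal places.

0.0240

Per-experiment Hoeffding bound: 2·exp(−2·173·0.151²) = 2·exp(−7.88915) = 0.00074958.
Union bound over 32 events: 32·0.00074958 = 0.02399.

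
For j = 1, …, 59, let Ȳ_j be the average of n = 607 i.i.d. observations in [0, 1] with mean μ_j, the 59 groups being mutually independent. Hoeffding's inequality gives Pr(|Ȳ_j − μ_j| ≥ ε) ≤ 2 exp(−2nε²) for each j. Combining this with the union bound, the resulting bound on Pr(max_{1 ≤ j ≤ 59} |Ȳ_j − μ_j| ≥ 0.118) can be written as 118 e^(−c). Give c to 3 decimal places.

Union bound over the 59 events: Pr(max_{1 ≤ j ≤ 59} |Ȳ_j − μ_j| ≥ 0.118) ≤ 59·2·exp(−2nε²) = 118 exp(−2·607·0.118²).
So c = 2·607·0.118² = 16.9037.

16.904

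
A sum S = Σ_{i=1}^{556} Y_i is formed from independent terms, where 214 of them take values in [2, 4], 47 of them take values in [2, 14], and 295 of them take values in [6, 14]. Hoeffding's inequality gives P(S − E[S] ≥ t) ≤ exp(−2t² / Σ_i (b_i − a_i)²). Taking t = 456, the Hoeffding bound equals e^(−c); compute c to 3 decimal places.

Σ(b_i − a_i)² = 214·2² + 47·12² + 295·8² = 26504.
c = 2t² / 26504 = 2·456² / 26504 = 15.6909.

15.691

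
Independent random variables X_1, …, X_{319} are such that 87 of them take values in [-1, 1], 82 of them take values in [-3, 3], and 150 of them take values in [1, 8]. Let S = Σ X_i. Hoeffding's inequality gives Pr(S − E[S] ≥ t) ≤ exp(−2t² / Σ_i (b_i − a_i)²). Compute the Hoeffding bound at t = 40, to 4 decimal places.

0.7405

Σ(b_i − a_i)² = 87·2² + 82·6² + 150·7² = 10650.
Exponent = 2·40² / 10650 = 0.30047.
Bound = exp(−0.30047) = 0.74047.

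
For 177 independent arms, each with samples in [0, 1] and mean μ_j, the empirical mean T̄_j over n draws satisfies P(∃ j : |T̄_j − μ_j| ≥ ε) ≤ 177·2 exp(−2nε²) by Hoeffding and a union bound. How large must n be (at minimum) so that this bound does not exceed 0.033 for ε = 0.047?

2101

Need 2·177·exp(−2nε²) ≤ 0.033, i.e. exp(−2nε²) ≤ 0.033/354.
So 2nε² ≥ ln(354/0.033) = 9.280545.
Hence n ≥ 9.280545/(2·0.047²) = 2100.621.
The smallest integer n is 2101.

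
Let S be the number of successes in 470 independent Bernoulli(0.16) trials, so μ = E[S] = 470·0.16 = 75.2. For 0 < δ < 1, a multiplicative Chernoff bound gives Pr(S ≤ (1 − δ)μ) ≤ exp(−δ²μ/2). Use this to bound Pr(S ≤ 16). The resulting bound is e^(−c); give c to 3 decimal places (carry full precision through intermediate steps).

Write 16 = (1 − δ)μ, so δ = 1 − 16/75.2 = 0.787234…
Then the exponent is δ²μ/2 = (μ − 16)²/(2μ) = 23.302128.

23.302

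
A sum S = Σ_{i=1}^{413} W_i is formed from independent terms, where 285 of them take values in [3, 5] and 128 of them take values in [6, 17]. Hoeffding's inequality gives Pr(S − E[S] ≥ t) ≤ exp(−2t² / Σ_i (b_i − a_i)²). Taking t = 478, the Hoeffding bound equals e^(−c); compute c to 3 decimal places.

27.482

Σ(b_i − a_i)² = 285·2² + 128·11² = 16628.
c = 2t² / 16628 = 2·478² / 16628 = 27.4818.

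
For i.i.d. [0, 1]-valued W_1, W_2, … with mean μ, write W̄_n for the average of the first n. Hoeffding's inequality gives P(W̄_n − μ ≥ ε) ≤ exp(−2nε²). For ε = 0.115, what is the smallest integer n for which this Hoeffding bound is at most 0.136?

76

Require exp(−2nε²) ≤ 0.136, i.e. 2nε² ≥ ln(1/0.136) = 1.995100.
So n ≥ 1.995100 / (2·0.115²) = 75.429.
The smallest integer n is 76.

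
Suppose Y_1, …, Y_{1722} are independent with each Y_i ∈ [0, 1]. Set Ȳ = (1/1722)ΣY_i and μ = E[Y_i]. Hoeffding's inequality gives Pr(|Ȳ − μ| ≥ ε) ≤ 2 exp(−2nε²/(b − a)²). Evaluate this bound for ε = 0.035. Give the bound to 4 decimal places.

0.0294

Exponent: 2nε²/(b − a)² = 2·1722·0.035² / 1² = 4.21890.
Bound = 2·exp(−4.21890) = 0.02943.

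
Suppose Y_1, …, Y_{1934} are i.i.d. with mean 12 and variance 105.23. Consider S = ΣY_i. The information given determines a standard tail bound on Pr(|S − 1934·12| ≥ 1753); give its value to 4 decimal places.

0.0662

With mean and variance of each term known, Chebyshev's inequality bounds the deviation of the sum (or sample mean).
Var(S) = n·Var(Y_i) = 1934·105.23 = 203514.82.
Chebyshev: Pr(|S − 1934·12| ≥ 1753) ≤ Var(S)/1753² = 203514.82/3073009 = 0.0662.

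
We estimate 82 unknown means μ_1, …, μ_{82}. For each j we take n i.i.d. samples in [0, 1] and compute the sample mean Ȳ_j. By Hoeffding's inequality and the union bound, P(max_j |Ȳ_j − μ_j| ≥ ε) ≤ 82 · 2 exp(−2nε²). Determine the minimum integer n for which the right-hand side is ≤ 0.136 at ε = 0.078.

584

Need 2·82·exp(−2nε²) ≤ 0.136, i.e. exp(−2nε²) ≤ 0.136/164.
So 2nε² ≥ ln(164/0.136) = 7.094967.
Hence n ≥ 7.094967/(2·0.078²) = 583.084.
The smallest integer n is 584.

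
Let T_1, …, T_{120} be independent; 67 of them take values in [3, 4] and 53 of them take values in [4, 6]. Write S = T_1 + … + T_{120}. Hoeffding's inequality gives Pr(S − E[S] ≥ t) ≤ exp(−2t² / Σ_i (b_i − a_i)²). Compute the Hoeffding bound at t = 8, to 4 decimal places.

0.6321

Σ(b_i − a_i)² = 67·1² + 53·2² = 279.
Exponent = 2·8² / 279 = 0.45878.
Bound = exp(−0.45878) = 0.63205.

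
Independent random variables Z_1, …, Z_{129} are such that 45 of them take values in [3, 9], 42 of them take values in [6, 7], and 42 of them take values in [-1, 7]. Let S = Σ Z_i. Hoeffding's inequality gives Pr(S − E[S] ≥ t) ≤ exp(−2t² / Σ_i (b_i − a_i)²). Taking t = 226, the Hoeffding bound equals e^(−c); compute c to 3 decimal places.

23.483

Σ(b_i − a_i)² = 45·6² + 42·1² + 42·8² = 4350.
c = 2t² / 4350 = 2·226² / 4350 = 23.4832.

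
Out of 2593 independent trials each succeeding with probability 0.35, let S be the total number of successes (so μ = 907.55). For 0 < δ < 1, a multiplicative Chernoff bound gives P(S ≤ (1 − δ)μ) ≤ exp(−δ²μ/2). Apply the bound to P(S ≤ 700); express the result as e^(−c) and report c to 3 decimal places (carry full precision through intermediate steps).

Write 700 = (1 − δ)μ, so δ = 1 − 700/907.55 = 0.2286926…
Then the exponent is δ²μ/2 = (μ − 700)²/(2μ) = 23.732578.

23.733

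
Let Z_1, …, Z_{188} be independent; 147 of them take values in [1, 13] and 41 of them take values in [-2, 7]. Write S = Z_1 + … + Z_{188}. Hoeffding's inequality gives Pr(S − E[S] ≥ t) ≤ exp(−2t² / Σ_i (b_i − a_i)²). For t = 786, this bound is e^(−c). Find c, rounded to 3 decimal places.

50.455

Σ(b_i − a_i)² = 147·12² + 41·9² = 24489.
c = 2t² / 24489 = 2·786² / 24489 = 50.4550.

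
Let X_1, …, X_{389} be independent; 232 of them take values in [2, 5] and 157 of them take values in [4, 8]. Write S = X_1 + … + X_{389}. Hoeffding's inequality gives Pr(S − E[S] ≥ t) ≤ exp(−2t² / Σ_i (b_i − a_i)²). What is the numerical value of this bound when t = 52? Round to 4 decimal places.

Σ(b_i − a_i)² = 232·3² + 157·4² = 4600.
Exponent = 2·52² / 4600 = 1.17565.
Bound = exp(−1.17565) = 0.30862.

0.3086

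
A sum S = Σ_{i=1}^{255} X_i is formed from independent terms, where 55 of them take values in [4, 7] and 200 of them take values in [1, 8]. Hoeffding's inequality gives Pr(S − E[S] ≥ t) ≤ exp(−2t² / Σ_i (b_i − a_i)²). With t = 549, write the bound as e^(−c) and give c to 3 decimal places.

Σ(b_i − a_i)² = 55·3² + 200·7² = 10295.
c = 2t² / 10295 = 2·549² / 10295 = 58.5529.

58.553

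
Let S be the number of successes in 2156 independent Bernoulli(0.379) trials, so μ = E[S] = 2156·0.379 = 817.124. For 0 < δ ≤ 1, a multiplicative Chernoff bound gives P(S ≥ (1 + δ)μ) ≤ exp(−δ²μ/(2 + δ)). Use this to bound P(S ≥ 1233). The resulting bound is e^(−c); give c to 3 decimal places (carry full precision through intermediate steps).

Write 1233 = (1 + δ)μ, so δ = 1233/817.124 − 1 = 0.5089509…
Then the exponent is δ²μ/(2 + δ) = (1233 − μ)² / (μ·(2 + δ)) = 84.362140.

84.362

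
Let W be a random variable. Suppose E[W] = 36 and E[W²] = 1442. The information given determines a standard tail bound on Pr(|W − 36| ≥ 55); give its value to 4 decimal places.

The first two moments determine the variance, so Chebyshev's inequality is the sharpest standard bound available.
Var(W) = E[W²] − (E[W])² = 1442 − 1296 = 146.
Chebyshev's inequality: Pr(|W − μ| ≥ t) ≤ Var(W)/t² = 146/3025 = 0.0483.

0.0483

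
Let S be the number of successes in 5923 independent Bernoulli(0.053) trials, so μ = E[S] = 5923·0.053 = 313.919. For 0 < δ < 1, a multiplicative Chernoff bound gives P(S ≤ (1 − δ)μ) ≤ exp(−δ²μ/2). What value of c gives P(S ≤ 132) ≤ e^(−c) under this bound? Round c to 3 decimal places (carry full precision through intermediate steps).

Write 132 = (1 − δ)μ, so δ = 1 − 132/313.919 = 0.5795094…
Then the exponent is δ²μ/2 = (μ − 132)²/(2μ) = 52.711882.

52.712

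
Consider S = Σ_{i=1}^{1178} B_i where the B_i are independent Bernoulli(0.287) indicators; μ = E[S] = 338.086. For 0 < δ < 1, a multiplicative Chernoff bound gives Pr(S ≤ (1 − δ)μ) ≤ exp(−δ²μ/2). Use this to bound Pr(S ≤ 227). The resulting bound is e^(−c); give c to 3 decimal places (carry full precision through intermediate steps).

Write 227 = (1 − δ)μ, so δ = 1 − 227/338.086 = 0.3285732…
Then the exponent is δ²μ/2 = (μ − 227)²/(2μ) = 18.249941.

18.250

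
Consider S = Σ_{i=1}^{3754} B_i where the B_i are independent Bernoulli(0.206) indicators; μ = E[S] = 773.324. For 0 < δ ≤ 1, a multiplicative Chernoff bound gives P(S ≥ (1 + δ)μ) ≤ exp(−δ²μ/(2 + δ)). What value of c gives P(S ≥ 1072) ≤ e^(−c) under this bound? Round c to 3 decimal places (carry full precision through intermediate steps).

Write 1072 = (1 + δ)μ, so δ = 1072/773.324 − 1 = 0.3862236…
Then the exponent is δ²μ/(2 + δ) = (1072 − μ)² / (μ·(2 + δ)) = 48.342379.

48.342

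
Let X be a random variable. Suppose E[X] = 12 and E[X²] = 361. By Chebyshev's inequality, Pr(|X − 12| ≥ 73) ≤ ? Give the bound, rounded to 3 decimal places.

Var(X) = E[X²] − (E[X])² = 361 − 144 = 217.
Chebyshev's inequality: Pr(|X − μ| ≥ t) ≤ Var(X)/t² = 217/5329 = 0.0407.

0.041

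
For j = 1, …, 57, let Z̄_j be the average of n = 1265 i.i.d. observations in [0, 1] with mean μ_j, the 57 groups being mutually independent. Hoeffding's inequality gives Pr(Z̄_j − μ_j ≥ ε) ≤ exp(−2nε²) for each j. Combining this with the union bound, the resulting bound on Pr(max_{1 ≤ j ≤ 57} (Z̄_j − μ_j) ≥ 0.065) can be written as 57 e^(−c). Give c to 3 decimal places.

10.689

Union bound over the 57 events: Pr(max_{1 ≤ j ≤ 57} (Z̄_j − μ_j) ≥ 0.065) ≤ 57·exp(−2nε²) = 57 exp(−2·1265·0.065²).
So c = 2·1265·0.065² = 10.6892.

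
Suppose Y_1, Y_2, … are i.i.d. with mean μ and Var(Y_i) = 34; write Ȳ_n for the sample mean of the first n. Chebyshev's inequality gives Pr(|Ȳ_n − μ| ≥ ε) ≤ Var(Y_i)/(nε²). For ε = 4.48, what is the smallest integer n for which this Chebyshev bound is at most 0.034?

50

Require 34/(n·4.48²) ≤ 0.034, i.e. n ≥ 34/(0.034·4.48²) = 49.825.
The smallest integer n is 50.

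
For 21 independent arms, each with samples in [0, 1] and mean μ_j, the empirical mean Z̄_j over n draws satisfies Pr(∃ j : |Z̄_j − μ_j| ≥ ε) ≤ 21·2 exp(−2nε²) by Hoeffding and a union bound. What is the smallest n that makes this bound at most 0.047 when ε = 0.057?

1046

Need 2·21·exp(−2nε²) ≤ 0.047, i.e. exp(−2nε²) ≤ 0.047/42.
So 2nε² ≥ ln(42/0.047) = 6.795277.
Hence n ≥ 6.795277/(2·0.057²) = 1045.749.
The smallest integer n is 1046.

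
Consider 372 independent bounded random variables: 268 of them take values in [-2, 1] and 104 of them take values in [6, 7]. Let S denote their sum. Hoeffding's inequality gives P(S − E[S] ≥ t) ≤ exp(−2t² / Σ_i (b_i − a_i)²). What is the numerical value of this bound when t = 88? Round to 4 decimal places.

Σ(b_i − a_i)² = 268·3² + 104·1² = 2516.
Exponent = 2·88² / 2516 = 6.15580.
Bound = exp(−6.15580) = 0.00212.

0.0021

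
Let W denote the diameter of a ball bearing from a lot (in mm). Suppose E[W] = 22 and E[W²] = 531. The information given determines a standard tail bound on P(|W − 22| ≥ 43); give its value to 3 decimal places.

The first two moments determine the variance, so Chebyshev's inequality is the sharpest standard bound available.
Var(W) = E[W²] − (E[W])² = 531 − 484 = 47.
Chebyshev's inequality: P(|W − μ| ≥ t) ≤ Var(W)/t² = 47/1849 = 0.0254.

0.025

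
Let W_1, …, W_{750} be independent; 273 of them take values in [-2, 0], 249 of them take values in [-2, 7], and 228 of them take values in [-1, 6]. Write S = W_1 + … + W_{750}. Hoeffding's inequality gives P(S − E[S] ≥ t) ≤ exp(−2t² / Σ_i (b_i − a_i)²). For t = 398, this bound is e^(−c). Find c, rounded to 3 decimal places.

Σ(b_i − a_i)² = 273·2² + 249·9² + 228·7² = 32433.
c = 2t² / 32433 = 2·398² / 32433 = 9.7681.

9.768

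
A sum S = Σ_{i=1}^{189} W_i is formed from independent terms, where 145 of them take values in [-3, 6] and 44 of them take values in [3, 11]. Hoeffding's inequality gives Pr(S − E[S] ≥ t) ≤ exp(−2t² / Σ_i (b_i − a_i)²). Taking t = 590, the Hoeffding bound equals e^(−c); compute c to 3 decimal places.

Σ(b_i − a_i)² = 145·9² + 44·8² = 14561.
c = 2t² / 14561 = 2·590² / 14561 = 47.8127.

47.813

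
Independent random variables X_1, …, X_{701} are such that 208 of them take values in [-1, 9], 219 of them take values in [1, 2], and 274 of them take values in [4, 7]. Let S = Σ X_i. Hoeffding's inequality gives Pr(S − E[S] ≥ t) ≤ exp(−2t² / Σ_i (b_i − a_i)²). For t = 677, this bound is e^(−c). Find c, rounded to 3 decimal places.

Σ(b_i − a_i)² = 208·10² + 219·1² + 274·3² = 23485.
c = 2t² / 23485 = 2·677² / 23485 = 39.0316.

39.032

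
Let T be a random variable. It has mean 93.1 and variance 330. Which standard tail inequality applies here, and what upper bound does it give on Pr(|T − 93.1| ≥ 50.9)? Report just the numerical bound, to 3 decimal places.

Mean and variance are known, so Chebyshev's inequality applies.
Chebyshev: Pr(|T − μ| ≥ t) ≤ Var(T)/t².
Bound = 330 / 2590.81 = 0.1274.

0.127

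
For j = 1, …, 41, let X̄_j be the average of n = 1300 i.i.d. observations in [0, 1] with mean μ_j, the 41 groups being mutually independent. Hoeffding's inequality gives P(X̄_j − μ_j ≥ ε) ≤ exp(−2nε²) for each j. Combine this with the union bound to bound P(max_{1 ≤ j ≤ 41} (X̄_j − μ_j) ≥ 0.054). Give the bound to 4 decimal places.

0.0209

Per-experiment Hoeffding bound: exp(−2·1300·0.054²) = exp(−7.58160) = 0.00050974.
Union bound over 41 events: 41·0.00050974 = 0.02090.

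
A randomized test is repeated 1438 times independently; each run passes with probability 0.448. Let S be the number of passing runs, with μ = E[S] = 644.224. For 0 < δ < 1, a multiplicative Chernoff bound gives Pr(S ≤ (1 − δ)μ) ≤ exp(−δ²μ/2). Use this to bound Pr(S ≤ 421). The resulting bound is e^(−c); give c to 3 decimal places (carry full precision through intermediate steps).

Write 421 = (1 − δ)μ, so δ = 1 − 421/644.224 = 0.3465006…
Then the exponent is δ²μ/2 = (μ − 421)²/(2μ) = 38.673625.

38.674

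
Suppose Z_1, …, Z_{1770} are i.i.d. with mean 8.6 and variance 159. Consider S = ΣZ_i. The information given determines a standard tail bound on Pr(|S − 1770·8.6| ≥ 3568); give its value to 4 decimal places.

0.0221

With mean and variance of each term known, Chebyshev's inequality bounds the deviation of the sum (or sample mean).
Var(S) = n·Var(Z_i) = 1770·159 = 281430.
Chebyshev: Pr(|S − 1770·8.6| ≥ 3568) ≤ Var(S)/3568² = 281430/12730624 = 0.0221.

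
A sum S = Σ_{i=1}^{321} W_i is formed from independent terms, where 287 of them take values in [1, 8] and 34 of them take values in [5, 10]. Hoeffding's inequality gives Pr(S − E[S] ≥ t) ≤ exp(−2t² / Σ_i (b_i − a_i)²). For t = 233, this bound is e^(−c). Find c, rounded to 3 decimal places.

7.281

Σ(b_i − a_i)² = 287·7² + 34·5² = 14913.
c = 2t² / 14913 = 2·233² / 14913 = 7.2808.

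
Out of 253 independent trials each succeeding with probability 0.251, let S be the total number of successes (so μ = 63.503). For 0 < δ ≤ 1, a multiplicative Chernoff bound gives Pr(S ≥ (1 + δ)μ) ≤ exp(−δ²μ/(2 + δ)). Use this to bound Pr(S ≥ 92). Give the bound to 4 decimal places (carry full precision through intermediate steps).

Write 92 = (1 + δ)μ, so δ = 92/63.503 − 1 = 0.4487505…
Then the exponent is δ²μ/(2 + δ) = (92 − μ)² / (μ·(2 + δ)) = 5.222272.
Bound = exp(−5.222272) = 0.00540.

0.0054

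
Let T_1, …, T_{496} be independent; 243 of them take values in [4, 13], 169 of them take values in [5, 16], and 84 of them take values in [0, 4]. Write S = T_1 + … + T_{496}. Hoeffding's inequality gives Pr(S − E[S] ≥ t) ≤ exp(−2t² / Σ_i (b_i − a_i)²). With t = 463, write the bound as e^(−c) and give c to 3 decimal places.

10.337

Σ(b_i − a_i)² = 243·9² + 169·11² + 84·4² = 41476.
c = 2t² / 41476 = 2·463² / 41476 = 10.3370.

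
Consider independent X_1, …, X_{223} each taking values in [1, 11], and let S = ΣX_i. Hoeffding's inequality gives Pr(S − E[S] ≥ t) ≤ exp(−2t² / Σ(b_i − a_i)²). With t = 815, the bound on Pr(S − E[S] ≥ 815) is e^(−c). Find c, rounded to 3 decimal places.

Σ(b_i − a_i)² = 223·(10)² = 22300.
c = 2t²/22300 = 2·815²/22300 = 59.5717.

59.572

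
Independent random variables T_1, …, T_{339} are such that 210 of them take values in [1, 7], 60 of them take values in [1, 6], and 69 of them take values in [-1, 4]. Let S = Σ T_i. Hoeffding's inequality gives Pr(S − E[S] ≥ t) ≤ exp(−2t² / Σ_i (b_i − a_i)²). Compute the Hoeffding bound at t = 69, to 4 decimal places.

0.4136

Σ(b_i − a_i)² = 210·6² + 60·5² + 69·5² = 10785.
Exponent = 2·69² / 10785 = 0.88289.
Bound = exp(−0.88289) = 0.41358.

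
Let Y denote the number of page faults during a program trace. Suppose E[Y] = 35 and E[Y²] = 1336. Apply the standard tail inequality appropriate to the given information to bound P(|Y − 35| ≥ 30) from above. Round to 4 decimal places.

0.1233

The first two moments determine the variance, so Chebyshev's inequality is the sharpest standard bound available.
Var(Y) = E[Y²] − (E[Y])² = 1336 − 1225 = 111.
Chebyshev's inequality: P(|Y − μ| ≥ t) ≤ Var(Y)/t² = 111/900 = 0.1233.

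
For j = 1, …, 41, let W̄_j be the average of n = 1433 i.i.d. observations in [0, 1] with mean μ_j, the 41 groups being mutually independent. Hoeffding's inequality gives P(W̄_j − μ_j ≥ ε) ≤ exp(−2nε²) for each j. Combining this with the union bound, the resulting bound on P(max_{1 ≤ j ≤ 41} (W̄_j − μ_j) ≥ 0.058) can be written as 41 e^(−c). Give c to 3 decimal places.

9.641

Union bound over the 41 events: P(max_{1 ≤ j ≤ 41} (W̄_j − μ_j) ≥ 0.058) ≤ 41·exp(−2nε²) = 41 exp(−2·1433·0.058²).
So c = 2·1433·0.058² = 9.6412.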